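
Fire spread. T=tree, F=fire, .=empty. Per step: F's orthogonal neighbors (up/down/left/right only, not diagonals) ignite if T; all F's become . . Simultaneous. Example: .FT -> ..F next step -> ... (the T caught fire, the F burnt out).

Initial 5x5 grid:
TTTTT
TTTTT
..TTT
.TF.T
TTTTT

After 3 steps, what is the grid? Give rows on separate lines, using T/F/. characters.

Step 1: 3 trees catch fire, 1 burn out
  TTTTT
  TTTTT
  ..FTT
  .F..T
  TTFTT
Step 2: 4 trees catch fire, 3 burn out
  TTTTT
  TTFTT
  ...FT
  ....T
  TF.FT
Step 3: 6 trees catch fire, 4 burn out
  TTFTT
  TF.FT
  ....F
  ....T
  F...F

TTFTT
TF.FT
....F
....T
F...F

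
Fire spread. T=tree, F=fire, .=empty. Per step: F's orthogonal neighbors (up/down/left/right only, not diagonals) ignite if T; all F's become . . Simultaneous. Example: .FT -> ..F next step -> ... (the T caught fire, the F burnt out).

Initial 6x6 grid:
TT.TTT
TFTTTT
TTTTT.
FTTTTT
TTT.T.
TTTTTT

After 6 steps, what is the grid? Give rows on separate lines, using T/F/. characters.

Step 1: 7 trees catch fire, 2 burn out
  TF.TTT
  F.FTTT
  FFTTT.
  .FTTTT
  FTT.T.
  TTTTTT
Step 2: 6 trees catch fire, 7 burn out
  F..TTT
  ...FTT
  ..FTT.
  ..FTTT
  .FT.T.
  FTTTTT
Step 3: 6 trees catch fire, 6 burn out
  ...FTT
  ....FT
  ...FT.
  ...FTT
  ..F.T.
  .FTTTT
Step 4: 5 trees catch fire, 6 burn out
  ....FT
  .....F
  ....F.
  ....FT
  ....T.
  ..FTTT
Step 5: 4 trees catch fire, 5 burn out
  .....F
  ......
  ......
  .....F
  ....F.
  ...FTT
Step 6: 1 trees catch fire, 4 burn out
  ......
  ......
  ......
  ......
  ......
  ....FT

......
......
......
......
......
....FT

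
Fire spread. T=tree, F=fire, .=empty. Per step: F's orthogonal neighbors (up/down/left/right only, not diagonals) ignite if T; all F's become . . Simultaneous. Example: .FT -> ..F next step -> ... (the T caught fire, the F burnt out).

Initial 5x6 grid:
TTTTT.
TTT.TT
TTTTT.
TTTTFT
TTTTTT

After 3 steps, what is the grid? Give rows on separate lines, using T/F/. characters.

Step 1: 4 trees catch fire, 1 burn out
  TTTTT.
  TTT.TT
  TTTTF.
  TTTF.F
  TTTTFT
Step 2: 5 trees catch fire, 4 burn out
  TTTTT.
  TTT.FT
  TTTF..
  TTF...
  TTTF.F
Step 3: 5 trees catch fire, 5 burn out
  TTTTF.
  TTT..F
  TTF...
  TF....
  TTF...

TTTTF.
TTT..F
TTF...
TF....
TTF...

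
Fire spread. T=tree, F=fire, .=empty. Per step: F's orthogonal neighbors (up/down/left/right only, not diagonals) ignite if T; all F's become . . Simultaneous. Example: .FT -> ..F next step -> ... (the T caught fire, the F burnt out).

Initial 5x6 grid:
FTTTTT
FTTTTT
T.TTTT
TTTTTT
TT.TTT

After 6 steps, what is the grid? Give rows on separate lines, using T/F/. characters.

Step 1: 3 trees catch fire, 2 burn out
  .FTTTT
  .FTTTT
  F.TTTT
  TTTTTT
  TT.TTT
Step 2: 3 trees catch fire, 3 burn out
  ..FTTT
  ..FTTT
  ..TTTT
  FTTTTT
  TT.TTT
Step 3: 5 trees catch fire, 3 burn out
  ...FTT
  ...FTT
  ..FTTT
  .FTTTT
  FT.TTT
Step 4: 5 trees catch fire, 5 burn out
  ....FT
  ....FT
  ...FTT
  ..FTTT
  .F.TTT
Step 5: 4 trees catch fire, 5 burn out
  .....F
  .....F
  ....FT
  ...FTT
  ...TTT
Step 6: 3 trees catch fire, 4 burn out
  ......
  ......
  .....F
  ....FT
  ...FTT

......
......
.....F
....FT
...FTT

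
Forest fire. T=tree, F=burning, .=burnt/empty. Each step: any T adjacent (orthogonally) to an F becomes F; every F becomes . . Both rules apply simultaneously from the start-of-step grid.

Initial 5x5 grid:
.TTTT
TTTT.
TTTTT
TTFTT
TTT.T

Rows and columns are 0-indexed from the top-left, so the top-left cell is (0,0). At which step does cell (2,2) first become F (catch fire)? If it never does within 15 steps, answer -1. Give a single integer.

Step 1: cell (2,2)='F' (+4 fires, +1 burnt)
  -> target ignites at step 1
Step 2: cell (2,2)='.' (+6 fires, +4 burnt)
Step 3: cell (2,2)='.' (+7 fires, +6 burnt)
Step 4: cell (2,2)='.' (+3 fires, +7 burnt)
Step 5: cell (2,2)='.' (+1 fires, +3 burnt)
Step 6: cell (2,2)='.' (+0 fires, +1 burnt)
  fire out at step 6

1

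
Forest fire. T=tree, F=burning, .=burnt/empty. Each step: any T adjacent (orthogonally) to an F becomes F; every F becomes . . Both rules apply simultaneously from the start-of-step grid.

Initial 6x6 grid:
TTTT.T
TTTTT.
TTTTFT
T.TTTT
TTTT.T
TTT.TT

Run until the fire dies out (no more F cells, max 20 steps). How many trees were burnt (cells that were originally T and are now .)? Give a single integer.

Answer: 29

Derivation:
Step 1: +4 fires, +1 burnt (F count now 4)
Step 2: +4 fires, +4 burnt (F count now 4)
Step 3: +6 fires, +4 burnt (F count now 6)
Step 4: +5 fires, +6 burnt (F count now 5)
Step 5: +6 fires, +5 burnt (F count now 6)
Step 6: +3 fires, +6 burnt (F count now 3)
Step 7: +1 fires, +3 burnt (F count now 1)
Step 8: +0 fires, +1 burnt (F count now 0)
Fire out after step 8
Initially T: 30, now '.': 35
Total burnt (originally-T cells now '.'): 29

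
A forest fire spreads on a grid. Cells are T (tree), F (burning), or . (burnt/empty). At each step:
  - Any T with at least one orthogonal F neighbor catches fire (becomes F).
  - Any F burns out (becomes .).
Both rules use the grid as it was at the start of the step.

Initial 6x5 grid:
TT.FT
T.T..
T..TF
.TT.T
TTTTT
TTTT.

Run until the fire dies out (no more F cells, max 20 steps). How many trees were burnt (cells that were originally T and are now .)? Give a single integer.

Answer: 14

Derivation:
Step 1: +3 fires, +2 burnt (F count now 3)
Step 2: +1 fires, +3 burnt (F count now 1)
Step 3: +1 fires, +1 burnt (F count now 1)
Step 4: +2 fires, +1 burnt (F count now 2)
Step 5: +3 fires, +2 burnt (F count now 3)
Step 6: +3 fires, +3 burnt (F count now 3)
Step 7: +1 fires, +3 burnt (F count now 1)
Step 8: +0 fires, +1 burnt (F count now 0)
Fire out after step 8
Initially T: 19, now '.': 25
Total burnt (originally-T cells now '.'): 14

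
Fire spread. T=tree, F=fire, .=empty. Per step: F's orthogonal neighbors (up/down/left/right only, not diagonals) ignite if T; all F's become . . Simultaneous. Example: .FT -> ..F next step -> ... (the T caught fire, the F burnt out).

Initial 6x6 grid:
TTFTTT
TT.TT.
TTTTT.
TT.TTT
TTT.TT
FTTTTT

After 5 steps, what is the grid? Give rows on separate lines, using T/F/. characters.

Step 1: 4 trees catch fire, 2 burn out
  TF.FTT
  TT.TT.
  TTTTT.
  TT.TTT
  FTT.TT
  .FTTTT
Step 2: 7 trees catch fire, 4 burn out
  F...FT
  TF.FT.
  TTTTT.
  FT.TTT
  .FT.TT
  ..FTTT
Step 3: 9 trees catch fire, 7 burn out
  .....F
  F...F.
  FFTFT.
  .F.TTT
  ..F.TT
  ...FTT
Step 4: 4 trees catch fire, 9 burn out
  ......
  ......
  ..F.F.
  ...FTT
  ....TT
  ....FT
Step 5: 3 trees catch fire, 4 burn out
  ......
  ......
  ......
  ....FT
  ....FT
  .....F

......
......
......
....FT
....FT
.....F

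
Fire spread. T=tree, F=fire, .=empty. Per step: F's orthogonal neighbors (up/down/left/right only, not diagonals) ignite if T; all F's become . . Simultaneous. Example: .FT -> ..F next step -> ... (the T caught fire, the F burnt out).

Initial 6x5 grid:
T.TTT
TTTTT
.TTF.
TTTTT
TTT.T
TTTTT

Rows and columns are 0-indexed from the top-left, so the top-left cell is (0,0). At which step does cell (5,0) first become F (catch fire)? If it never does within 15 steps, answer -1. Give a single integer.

Step 1: cell (5,0)='T' (+3 fires, +1 burnt)
Step 2: cell (5,0)='T' (+6 fires, +3 burnt)
Step 3: cell (5,0)='T' (+6 fires, +6 burnt)
Step 4: cell (5,0)='T' (+5 fires, +6 burnt)
Step 5: cell (5,0)='T' (+4 fires, +5 burnt)
Step 6: cell (5,0)='F' (+1 fires, +4 burnt)
  -> target ignites at step 6
Step 7: cell (5,0)='.' (+0 fires, +1 burnt)
  fire out at step 7

6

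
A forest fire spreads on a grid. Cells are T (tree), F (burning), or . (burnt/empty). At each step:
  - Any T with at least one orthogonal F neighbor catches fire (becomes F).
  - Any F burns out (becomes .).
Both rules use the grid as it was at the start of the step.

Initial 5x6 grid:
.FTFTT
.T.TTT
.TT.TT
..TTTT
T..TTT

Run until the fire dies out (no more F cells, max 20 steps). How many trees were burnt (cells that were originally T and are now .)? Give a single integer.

Step 1: +4 fires, +2 burnt (F count now 4)
Step 2: +3 fires, +4 burnt (F count now 3)
Step 3: +3 fires, +3 burnt (F count now 3)
Step 4: +3 fires, +3 burnt (F count now 3)
Step 5: +3 fires, +3 burnt (F count now 3)
Step 6: +2 fires, +3 burnt (F count now 2)
Step 7: +0 fires, +2 burnt (F count now 0)
Fire out after step 7
Initially T: 19, now '.': 29
Total burnt (originally-T cells now '.'): 18

Answer: 18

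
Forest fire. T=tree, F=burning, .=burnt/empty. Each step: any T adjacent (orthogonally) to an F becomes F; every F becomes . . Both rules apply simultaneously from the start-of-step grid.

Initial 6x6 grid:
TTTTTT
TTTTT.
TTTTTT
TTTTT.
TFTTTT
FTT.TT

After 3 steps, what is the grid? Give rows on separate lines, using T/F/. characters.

Step 1: 4 trees catch fire, 2 burn out
  TTTTTT
  TTTTT.
  TTTTTT
  TFTTT.
  F.FTTT
  .FT.TT
Step 2: 5 trees catch fire, 4 burn out
  TTTTTT
  TTTTT.
  TFTTTT
  F.FTT.
  ...FTT
  ..F.TT
Step 3: 5 trees catch fire, 5 burn out
  TTTTTT
  TFTTT.
  F.FTTT
  ...FT.
  ....FT
  ....TT

TTTTTT
TFTTT.
F.FTTT
...FT.
....FT
....TT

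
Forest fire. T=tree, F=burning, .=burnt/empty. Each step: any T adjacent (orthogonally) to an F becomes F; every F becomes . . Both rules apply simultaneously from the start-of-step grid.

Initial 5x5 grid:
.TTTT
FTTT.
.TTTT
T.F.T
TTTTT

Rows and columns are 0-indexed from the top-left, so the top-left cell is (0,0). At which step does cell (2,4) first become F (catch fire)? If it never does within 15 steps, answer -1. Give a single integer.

Step 1: cell (2,4)='T' (+3 fires, +2 burnt)
Step 2: cell (2,4)='T' (+6 fires, +3 burnt)
Step 3: cell (2,4)='F' (+5 fires, +6 burnt)
  -> target ignites at step 3
Step 4: cell (2,4)='.' (+3 fires, +5 burnt)
Step 5: cell (2,4)='.' (+1 fires, +3 burnt)
Step 6: cell (2,4)='.' (+0 fires, +1 burnt)
  fire out at step 6

3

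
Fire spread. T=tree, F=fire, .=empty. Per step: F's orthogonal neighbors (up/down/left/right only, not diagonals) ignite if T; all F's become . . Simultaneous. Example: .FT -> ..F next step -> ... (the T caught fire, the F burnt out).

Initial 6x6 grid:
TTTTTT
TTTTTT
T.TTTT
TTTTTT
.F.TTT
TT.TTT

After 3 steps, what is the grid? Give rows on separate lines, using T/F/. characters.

Step 1: 2 trees catch fire, 1 burn out
  TTTTTT
  TTTTTT
  T.TTTT
  TFTTTT
  ...TTT
  TF.TTT
Step 2: 3 trees catch fire, 2 burn out
  TTTTTT
  TTTTTT
  T.TTTT
  F.FTTT
  ...TTT
  F..TTT
Step 3: 3 trees catch fire, 3 burn out
  TTTTTT
  TTTTTT
  F.FTTT
  ...FTT
  ...TTT
  ...TTT

TTTTTT
TTTTTT
F.FTTT
...FTT
...TTT
...TTT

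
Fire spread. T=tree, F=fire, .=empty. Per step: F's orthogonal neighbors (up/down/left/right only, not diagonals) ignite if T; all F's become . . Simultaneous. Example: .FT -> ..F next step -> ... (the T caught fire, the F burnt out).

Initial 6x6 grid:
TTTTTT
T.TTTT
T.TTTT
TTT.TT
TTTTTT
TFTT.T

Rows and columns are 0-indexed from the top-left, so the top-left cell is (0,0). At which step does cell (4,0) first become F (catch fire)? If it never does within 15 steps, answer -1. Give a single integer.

Step 1: cell (4,0)='T' (+3 fires, +1 burnt)
Step 2: cell (4,0)='F' (+4 fires, +3 burnt)
  -> target ignites at step 2
Step 3: cell (4,0)='.' (+3 fires, +4 burnt)
Step 4: cell (4,0)='.' (+3 fires, +3 burnt)
Step 5: cell (4,0)='.' (+5 fires, +3 burnt)
Step 6: cell (4,0)='.' (+6 fires, +5 burnt)
Step 7: cell (4,0)='.' (+4 fires, +6 burnt)
Step 8: cell (4,0)='.' (+2 fires, +4 burnt)
Step 9: cell (4,0)='.' (+1 fires, +2 burnt)
Step 10: cell (4,0)='.' (+0 fires, +1 burnt)
  fire out at step 10

2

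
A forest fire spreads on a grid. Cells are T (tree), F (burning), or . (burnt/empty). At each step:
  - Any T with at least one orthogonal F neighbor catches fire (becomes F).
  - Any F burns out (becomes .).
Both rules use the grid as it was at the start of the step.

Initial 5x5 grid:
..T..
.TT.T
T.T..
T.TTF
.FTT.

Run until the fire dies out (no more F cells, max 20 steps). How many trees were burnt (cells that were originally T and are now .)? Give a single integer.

Step 1: +2 fires, +2 burnt (F count now 2)
Step 2: +2 fires, +2 burnt (F count now 2)
Step 3: +1 fires, +2 burnt (F count now 1)
Step 4: +1 fires, +1 burnt (F count now 1)
Step 5: +2 fires, +1 burnt (F count now 2)
Step 6: +0 fires, +2 burnt (F count now 0)
Fire out after step 6
Initially T: 11, now '.': 22
Total burnt (originally-T cells now '.'): 8

Answer: 8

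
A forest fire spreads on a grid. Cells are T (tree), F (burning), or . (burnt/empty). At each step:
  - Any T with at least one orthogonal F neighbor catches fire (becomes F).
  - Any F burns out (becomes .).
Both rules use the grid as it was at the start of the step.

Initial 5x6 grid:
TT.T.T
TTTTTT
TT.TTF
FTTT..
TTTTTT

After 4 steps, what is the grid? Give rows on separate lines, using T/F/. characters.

Step 1: 5 trees catch fire, 2 burn out
  TT.T.T
  TTTTTF
  FT.TF.
  .FTT..
  FTTTTT
Step 2: 7 trees catch fire, 5 burn out
  TT.T.F
  FTTTF.
  .F.F..
  ..FT..
  .FTTTT
Step 3: 5 trees catch fire, 7 burn out
  FT.T..
  .FTF..
  ......
  ...F..
  ..FTTT
Step 4: 4 trees catch fire, 5 burn out
  .F.F..
  ..F...
  ......
  ......
  ...FTT

.F.F..
..F...
......
......
...FTT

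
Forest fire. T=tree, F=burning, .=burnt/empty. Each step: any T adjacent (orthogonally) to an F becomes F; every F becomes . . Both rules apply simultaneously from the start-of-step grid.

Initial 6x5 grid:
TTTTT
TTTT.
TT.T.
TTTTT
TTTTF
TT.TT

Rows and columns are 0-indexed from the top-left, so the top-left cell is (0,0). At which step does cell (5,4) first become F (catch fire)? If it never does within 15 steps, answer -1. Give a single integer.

Step 1: cell (5,4)='F' (+3 fires, +1 burnt)
  -> target ignites at step 1
Step 2: cell (5,4)='.' (+3 fires, +3 burnt)
Step 3: cell (5,4)='.' (+3 fires, +3 burnt)
Step 4: cell (5,4)='.' (+4 fires, +3 burnt)
Step 5: cell (5,4)='.' (+5 fires, +4 burnt)
Step 6: cell (5,4)='.' (+4 fires, +5 burnt)
Step 7: cell (5,4)='.' (+2 fires, +4 burnt)
Step 8: cell (5,4)='.' (+1 fires, +2 burnt)
Step 9: cell (5,4)='.' (+0 fires, +1 burnt)
  fire out at step 9

1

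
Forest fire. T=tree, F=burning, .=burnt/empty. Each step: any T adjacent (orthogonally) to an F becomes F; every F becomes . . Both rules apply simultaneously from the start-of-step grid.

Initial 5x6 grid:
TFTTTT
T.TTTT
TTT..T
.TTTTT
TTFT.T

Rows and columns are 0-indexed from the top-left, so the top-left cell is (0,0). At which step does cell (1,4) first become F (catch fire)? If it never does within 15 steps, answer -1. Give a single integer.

Step 1: cell (1,4)='T' (+5 fires, +2 burnt)
Step 2: cell (1,4)='T' (+7 fires, +5 burnt)
Step 3: cell (1,4)='T' (+5 fires, +7 burnt)
Step 4: cell (1,4)='F' (+3 fires, +5 burnt)
  -> target ignites at step 4
Step 5: cell (1,4)='.' (+3 fires, +3 burnt)
Step 6: cell (1,4)='.' (+0 fires, +3 burnt)
  fire out at step 6

4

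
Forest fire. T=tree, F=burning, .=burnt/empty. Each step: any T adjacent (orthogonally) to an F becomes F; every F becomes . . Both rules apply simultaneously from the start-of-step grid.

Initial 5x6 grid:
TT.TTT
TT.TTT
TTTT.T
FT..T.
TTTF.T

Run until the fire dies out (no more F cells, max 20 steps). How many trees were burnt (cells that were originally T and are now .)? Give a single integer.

Answer: 19

Derivation:
Step 1: +4 fires, +2 burnt (F count now 4)
Step 2: +3 fires, +4 burnt (F count now 3)
Step 3: +3 fires, +3 burnt (F count now 3)
Step 4: +2 fires, +3 burnt (F count now 2)
Step 5: +1 fires, +2 burnt (F count now 1)
Step 6: +2 fires, +1 burnt (F count now 2)
Step 7: +2 fires, +2 burnt (F count now 2)
Step 8: +2 fires, +2 burnt (F count now 2)
Step 9: +0 fires, +2 burnt (F count now 0)
Fire out after step 9
Initially T: 21, now '.': 28
Total burnt (originally-T cells now '.'): 19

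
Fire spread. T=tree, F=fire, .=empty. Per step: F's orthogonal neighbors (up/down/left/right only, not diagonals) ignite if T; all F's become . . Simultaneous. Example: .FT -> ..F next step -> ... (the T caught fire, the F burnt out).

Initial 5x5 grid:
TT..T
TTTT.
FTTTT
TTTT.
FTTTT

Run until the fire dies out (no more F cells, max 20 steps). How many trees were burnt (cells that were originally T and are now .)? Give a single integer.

Step 1: +4 fires, +2 burnt (F count now 4)
Step 2: +5 fires, +4 burnt (F count now 5)
Step 3: +5 fires, +5 burnt (F count now 5)
Step 4: +4 fires, +5 burnt (F count now 4)
Step 5: +0 fires, +4 burnt (F count now 0)
Fire out after step 5
Initially T: 19, now '.': 24
Total burnt (originally-T cells now '.'): 18

Answer: 18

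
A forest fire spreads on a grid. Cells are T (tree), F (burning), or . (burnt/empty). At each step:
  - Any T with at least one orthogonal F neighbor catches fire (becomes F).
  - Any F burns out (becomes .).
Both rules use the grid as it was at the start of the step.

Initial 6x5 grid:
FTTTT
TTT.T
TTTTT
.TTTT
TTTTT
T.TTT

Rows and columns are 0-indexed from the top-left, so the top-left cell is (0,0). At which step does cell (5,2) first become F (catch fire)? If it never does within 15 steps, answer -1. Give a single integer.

Step 1: cell (5,2)='T' (+2 fires, +1 burnt)
Step 2: cell (5,2)='T' (+3 fires, +2 burnt)
Step 3: cell (5,2)='T' (+3 fires, +3 burnt)
Step 4: cell (5,2)='T' (+3 fires, +3 burnt)
Step 5: cell (5,2)='T' (+4 fires, +3 burnt)
Step 6: cell (5,2)='T' (+4 fires, +4 burnt)
Step 7: cell (5,2)='F' (+4 fires, +4 burnt)
  -> target ignites at step 7
Step 8: cell (5,2)='.' (+2 fires, +4 burnt)
Step 9: cell (5,2)='.' (+1 fires, +2 burnt)
Step 10: cell (5,2)='.' (+0 fires, +1 burnt)
  fire out at step 10

7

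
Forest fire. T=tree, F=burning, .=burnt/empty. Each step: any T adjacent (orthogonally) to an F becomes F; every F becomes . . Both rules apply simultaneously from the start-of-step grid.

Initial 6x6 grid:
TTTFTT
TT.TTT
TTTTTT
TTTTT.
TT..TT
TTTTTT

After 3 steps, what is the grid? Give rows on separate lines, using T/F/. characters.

Step 1: 3 trees catch fire, 1 burn out
  TTF.FT
  TT.FTT
  TTTTTT
  TTTTT.
  TT..TT
  TTTTTT
Step 2: 4 trees catch fire, 3 burn out
  TF...F
  TT..FT
  TTTFTT
  TTTTT.
  TT..TT
  TTTTTT
Step 3: 6 trees catch fire, 4 burn out
  F.....
  TF...F
  TTF.FT
  TTTFT.
  TT..TT
  TTTTTT

F.....
TF...F
TTF.FT
TTTFT.
TT..TT
TTTTTT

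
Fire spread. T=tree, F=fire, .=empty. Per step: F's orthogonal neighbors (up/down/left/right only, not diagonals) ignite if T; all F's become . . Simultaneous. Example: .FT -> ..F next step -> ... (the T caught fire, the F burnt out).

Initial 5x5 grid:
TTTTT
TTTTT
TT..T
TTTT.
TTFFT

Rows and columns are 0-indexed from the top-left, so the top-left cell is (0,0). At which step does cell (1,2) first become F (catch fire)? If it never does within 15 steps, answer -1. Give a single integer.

Step 1: cell (1,2)='T' (+4 fires, +2 burnt)
Step 2: cell (1,2)='T' (+2 fires, +4 burnt)
Step 3: cell (1,2)='T' (+2 fires, +2 burnt)
Step 4: cell (1,2)='T' (+2 fires, +2 burnt)
Step 5: cell (1,2)='F' (+3 fires, +2 burnt)
  -> target ignites at step 5
Step 6: cell (1,2)='.' (+3 fires, +3 burnt)
Step 7: cell (1,2)='.' (+2 fires, +3 burnt)
Step 8: cell (1,2)='.' (+2 fires, +2 burnt)
Step 9: cell (1,2)='.' (+0 fires, +2 burnt)
  fire out at step 9

5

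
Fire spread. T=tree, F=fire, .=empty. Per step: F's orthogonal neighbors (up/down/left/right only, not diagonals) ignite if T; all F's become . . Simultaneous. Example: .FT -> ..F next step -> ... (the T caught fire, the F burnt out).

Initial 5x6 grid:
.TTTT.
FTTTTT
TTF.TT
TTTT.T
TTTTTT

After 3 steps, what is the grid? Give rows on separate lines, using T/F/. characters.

Step 1: 5 trees catch fire, 2 burn out
  .TTTT.
  .FFTTT
  FF..TT
  TTFT.T
  TTTTTT
Step 2: 7 trees catch fire, 5 burn out
  .FFTT.
  ...FTT
  ....TT
  FF.F.T
  TTFTTT
Step 3: 5 trees catch fire, 7 burn out
  ...FT.
  ....FT
  ....TT
  .....T
  FF.FTT

...FT.
....FT
....TT
.....T
FF.FTT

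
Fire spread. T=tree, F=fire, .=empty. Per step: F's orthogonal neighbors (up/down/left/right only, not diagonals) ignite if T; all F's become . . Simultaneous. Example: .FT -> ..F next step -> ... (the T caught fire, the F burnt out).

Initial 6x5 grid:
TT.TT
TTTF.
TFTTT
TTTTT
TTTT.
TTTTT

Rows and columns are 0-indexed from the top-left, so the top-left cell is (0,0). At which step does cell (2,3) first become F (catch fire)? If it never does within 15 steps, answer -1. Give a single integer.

Step 1: cell (2,3)='F' (+7 fires, +2 burnt)
  -> target ignites at step 1
Step 2: cell (2,3)='.' (+8 fires, +7 burnt)
Step 3: cell (2,3)='.' (+6 fires, +8 burnt)
Step 4: cell (2,3)='.' (+3 fires, +6 burnt)
Step 5: cell (2,3)='.' (+1 fires, +3 burnt)
Step 6: cell (2,3)='.' (+0 fires, +1 burnt)
  fire out at step 6

1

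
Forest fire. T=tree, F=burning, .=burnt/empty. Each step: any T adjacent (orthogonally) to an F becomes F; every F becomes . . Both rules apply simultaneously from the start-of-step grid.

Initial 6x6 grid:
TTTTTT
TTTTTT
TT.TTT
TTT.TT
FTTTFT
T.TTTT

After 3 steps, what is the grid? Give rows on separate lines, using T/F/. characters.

Step 1: 7 trees catch fire, 2 burn out
  TTTTTT
  TTTTTT
  TT.TTT
  FTT.FT
  .FTF.F
  F.TTFT
Step 2: 7 trees catch fire, 7 burn out
  TTTTTT
  TTTTTT
  FT.TFT
  .FT..F
  ..F...
  ..TF.F
Step 3: 7 trees catch fire, 7 burn out
  TTTTTT
  FTTTFT
  .F.F.F
  ..F...
  ......
  ..F...

TTTTTT
FTTTFT
.F.F.F
..F...
......
..F...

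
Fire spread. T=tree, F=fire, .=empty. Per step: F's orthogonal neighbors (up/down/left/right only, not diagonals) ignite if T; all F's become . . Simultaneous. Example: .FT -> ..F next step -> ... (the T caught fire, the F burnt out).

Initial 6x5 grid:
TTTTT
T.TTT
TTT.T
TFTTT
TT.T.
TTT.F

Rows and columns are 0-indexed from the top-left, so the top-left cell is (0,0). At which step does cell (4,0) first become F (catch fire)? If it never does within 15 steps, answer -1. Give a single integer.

Step 1: cell (4,0)='T' (+4 fires, +2 burnt)
Step 2: cell (4,0)='F' (+5 fires, +4 burnt)
  -> target ignites at step 2
Step 3: cell (4,0)='.' (+6 fires, +5 burnt)
Step 4: cell (4,0)='.' (+4 fires, +6 burnt)
Step 5: cell (4,0)='.' (+3 fires, +4 burnt)
Step 6: cell (4,0)='.' (+1 fires, +3 burnt)
Step 7: cell (4,0)='.' (+0 fires, +1 burnt)
  fire out at step 7

2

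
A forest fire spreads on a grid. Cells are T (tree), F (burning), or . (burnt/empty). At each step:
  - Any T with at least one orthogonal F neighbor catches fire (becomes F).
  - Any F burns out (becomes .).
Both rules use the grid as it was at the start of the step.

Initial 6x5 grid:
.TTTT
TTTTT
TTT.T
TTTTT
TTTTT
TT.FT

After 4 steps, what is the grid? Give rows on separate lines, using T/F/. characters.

Step 1: 2 trees catch fire, 1 burn out
  .TTTT
  TTTTT
  TTT.T
  TTTTT
  TTTFT
  TT..F
Step 2: 3 trees catch fire, 2 burn out
  .TTTT
  TTTTT
  TTT.T
  TTTFT
  TTF.F
  TT...
Step 3: 3 trees catch fire, 3 burn out
  .TTTT
  TTTTT
  TTT.T
  TTF.F
  TF...
  TT...
Step 4: 5 trees catch fire, 3 burn out
  .TTTT
  TTTTT
  TTF.F
  TF...
  F....
  TF...

.TTTT
TTTTT
TTF.F
TF...
F....
TF...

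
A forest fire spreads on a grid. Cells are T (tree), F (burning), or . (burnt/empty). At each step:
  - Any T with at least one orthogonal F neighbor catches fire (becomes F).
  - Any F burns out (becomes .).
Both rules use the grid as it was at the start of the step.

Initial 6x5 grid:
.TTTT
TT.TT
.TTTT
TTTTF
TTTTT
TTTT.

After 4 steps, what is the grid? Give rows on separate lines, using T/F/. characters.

Step 1: 3 trees catch fire, 1 burn out
  .TTTT
  TT.TT
  .TTTF
  TTTF.
  TTTTF
  TTTT.
Step 2: 4 trees catch fire, 3 burn out
  .TTTT
  TT.TF
  .TTF.
  TTF..
  TTTF.
  TTTT.
Step 3: 6 trees catch fire, 4 burn out
  .TTTF
  TT.F.
  .TF..
  TF...
  TTF..
  TTTF.
Step 4: 5 trees catch fire, 6 burn out
  .TTF.
  TT...
  .F...
  F....
  TF...
  TTF..

.TTF.
TT...
.F...
F....
TF...
TTF..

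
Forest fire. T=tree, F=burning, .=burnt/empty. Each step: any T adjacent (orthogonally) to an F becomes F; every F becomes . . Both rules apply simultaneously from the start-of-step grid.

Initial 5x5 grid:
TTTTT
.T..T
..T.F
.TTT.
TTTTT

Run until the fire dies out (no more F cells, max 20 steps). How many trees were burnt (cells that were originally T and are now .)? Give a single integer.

Step 1: +1 fires, +1 burnt (F count now 1)
Step 2: +1 fires, +1 burnt (F count now 1)
Step 3: +1 fires, +1 burnt (F count now 1)
Step 4: +1 fires, +1 burnt (F count now 1)
Step 5: +1 fires, +1 burnt (F count now 1)
Step 6: +2 fires, +1 burnt (F count now 2)
Step 7: +0 fires, +2 burnt (F count now 0)
Fire out after step 7
Initially T: 16, now '.': 16
Total burnt (originally-T cells now '.'): 7

Answer: 7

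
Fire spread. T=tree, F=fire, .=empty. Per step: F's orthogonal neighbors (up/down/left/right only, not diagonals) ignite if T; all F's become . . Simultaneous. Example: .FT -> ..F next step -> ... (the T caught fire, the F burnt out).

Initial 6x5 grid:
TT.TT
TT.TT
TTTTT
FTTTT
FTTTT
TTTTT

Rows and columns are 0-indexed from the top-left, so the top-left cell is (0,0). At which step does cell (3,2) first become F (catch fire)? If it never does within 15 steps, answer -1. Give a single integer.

Step 1: cell (3,2)='T' (+4 fires, +2 burnt)
Step 2: cell (3,2)='F' (+5 fires, +4 burnt)
  -> target ignites at step 2
Step 3: cell (3,2)='.' (+6 fires, +5 burnt)
Step 4: cell (3,2)='.' (+5 fires, +6 burnt)
Step 5: cell (3,2)='.' (+3 fires, +5 burnt)
Step 6: cell (3,2)='.' (+2 fires, +3 burnt)
Step 7: cell (3,2)='.' (+1 fires, +2 burnt)
Step 8: cell (3,2)='.' (+0 fires, +1 burnt)
  fire out at step 8

2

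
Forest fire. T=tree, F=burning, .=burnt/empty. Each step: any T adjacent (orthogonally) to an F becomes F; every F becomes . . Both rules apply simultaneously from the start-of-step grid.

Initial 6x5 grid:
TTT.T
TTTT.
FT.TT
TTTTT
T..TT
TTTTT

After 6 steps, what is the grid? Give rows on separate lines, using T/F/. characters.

Step 1: 3 trees catch fire, 1 burn out
  TTT.T
  FTTT.
  .F.TT
  FTTTT
  T..TT
  TTTTT
Step 2: 4 trees catch fire, 3 burn out
  FTT.T
  .FTT.
  ...TT
  .FTTT
  F..TT
  TTTTT
Step 3: 4 trees catch fire, 4 burn out
  .FT.T
  ..FT.
  ...TT
  ..FTT
  ...TT
  FTTTT
Step 4: 4 trees catch fire, 4 burn out
  ..F.T
  ...F.
  ...TT
  ...FT
  ...TT
  .FTTT
Step 5: 4 trees catch fire, 4 burn out
  ....T
  .....
  ...FT
  ....F
  ...FT
  ..FTT
Step 6: 3 trees catch fire, 4 burn out
  ....T
  .....
  ....F
  .....
  ....F
  ...FT

....T
.....
....F
.....
....F
...FT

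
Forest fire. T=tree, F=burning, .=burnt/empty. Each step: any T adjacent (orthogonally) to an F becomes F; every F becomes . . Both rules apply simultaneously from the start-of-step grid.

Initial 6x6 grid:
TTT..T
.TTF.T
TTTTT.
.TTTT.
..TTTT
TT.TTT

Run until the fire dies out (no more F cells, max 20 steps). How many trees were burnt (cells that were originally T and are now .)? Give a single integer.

Step 1: +2 fires, +1 burnt (F count now 2)
Step 2: +5 fires, +2 burnt (F count now 5)
Step 3: +5 fires, +5 burnt (F count now 5)
Step 4: +6 fires, +5 burnt (F count now 6)
Step 5: +2 fires, +6 burnt (F count now 2)
Step 6: +1 fires, +2 burnt (F count now 1)
Step 7: +0 fires, +1 burnt (F count now 0)
Fire out after step 7
Initially T: 25, now '.': 32
Total burnt (originally-T cells now '.'): 21

Answer: 21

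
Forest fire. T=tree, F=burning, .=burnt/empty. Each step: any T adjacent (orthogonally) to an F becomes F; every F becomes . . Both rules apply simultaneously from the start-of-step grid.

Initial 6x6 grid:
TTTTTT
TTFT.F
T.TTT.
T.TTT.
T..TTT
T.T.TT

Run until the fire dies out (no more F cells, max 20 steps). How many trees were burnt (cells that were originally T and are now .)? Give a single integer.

Step 1: +5 fires, +2 burnt (F count now 5)
Step 2: +6 fires, +5 burnt (F count now 6)
Step 3: +4 fires, +6 burnt (F count now 4)
Step 4: +3 fires, +4 burnt (F count now 3)
Step 5: +2 fires, +3 burnt (F count now 2)
Step 6: +3 fires, +2 burnt (F count now 3)
Step 7: +1 fires, +3 burnt (F count now 1)
Step 8: +0 fires, +1 burnt (F count now 0)
Fire out after step 8
Initially T: 25, now '.': 35
Total burnt (originally-T cells now '.'): 24

Answer: 24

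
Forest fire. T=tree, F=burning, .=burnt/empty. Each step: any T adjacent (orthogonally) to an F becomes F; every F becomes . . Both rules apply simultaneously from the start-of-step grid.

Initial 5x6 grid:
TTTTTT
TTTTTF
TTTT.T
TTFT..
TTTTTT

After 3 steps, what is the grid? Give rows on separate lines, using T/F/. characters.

Step 1: 7 trees catch fire, 2 burn out
  TTTTTF
  TTTTF.
  TTFT.F
  TF.F..
  TTFTTT
Step 2: 8 trees catch fire, 7 burn out
  TTTTF.
  TTFF..
  TF.F..
  F.....
  TF.FTT
Step 3: 6 trees catch fire, 8 burn out
  TTFF..
  TF....
  F.....
  ......
  F...FT

TTFF..
TF....
F.....
......
F...FT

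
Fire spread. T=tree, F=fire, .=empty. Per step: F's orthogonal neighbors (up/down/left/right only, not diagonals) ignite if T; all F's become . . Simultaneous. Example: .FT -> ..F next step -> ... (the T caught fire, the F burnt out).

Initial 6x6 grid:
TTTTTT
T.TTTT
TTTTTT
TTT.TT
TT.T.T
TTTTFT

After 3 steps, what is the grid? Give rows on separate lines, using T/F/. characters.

Step 1: 2 trees catch fire, 1 burn out
  TTTTTT
  T.TTTT
  TTTTTT
  TTT.TT
  TT.T.T
  TTTF.F
Step 2: 3 trees catch fire, 2 burn out
  TTTTTT
  T.TTTT
  TTTTTT
  TTT.TT
  TT.F.F
  TTF...
Step 3: 2 trees catch fire, 3 burn out
  TTTTTT
  T.TTTT
  TTTTTT
  TTT.TF
  TT....
  TF....

TTTTTT
T.TTTT
TTTTTT
TTT.TF
TT....
TF....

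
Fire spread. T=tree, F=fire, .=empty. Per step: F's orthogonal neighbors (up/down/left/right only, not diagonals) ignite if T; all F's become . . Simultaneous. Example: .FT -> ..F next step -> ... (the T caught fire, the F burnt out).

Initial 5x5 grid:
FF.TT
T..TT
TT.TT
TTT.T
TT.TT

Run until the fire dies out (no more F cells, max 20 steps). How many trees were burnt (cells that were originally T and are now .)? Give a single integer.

Step 1: +1 fires, +2 burnt (F count now 1)
Step 2: +1 fires, +1 burnt (F count now 1)
Step 3: +2 fires, +1 burnt (F count now 2)
Step 4: +2 fires, +2 burnt (F count now 2)
Step 5: +2 fires, +2 burnt (F count now 2)
Step 6: +0 fires, +2 burnt (F count now 0)
Fire out after step 6
Initially T: 17, now '.': 16
Total burnt (originally-T cells now '.'): 8

Answer: 8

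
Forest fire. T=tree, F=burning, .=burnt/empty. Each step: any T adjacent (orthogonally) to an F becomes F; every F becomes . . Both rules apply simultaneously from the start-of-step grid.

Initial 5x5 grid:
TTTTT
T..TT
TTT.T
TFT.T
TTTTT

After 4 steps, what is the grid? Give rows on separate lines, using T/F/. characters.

Step 1: 4 trees catch fire, 1 burn out
  TTTTT
  T..TT
  TFT.T
  F.F.T
  TFTTT
Step 2: 4 trees catch fire, 4 burn out
  TTTTT
  T..TT
  F.F.T
  ....T
  F.FTT
Step 3: 2 trees catch fire, 4 burn out
  TTTTT
  F..TT
  ....T
  ....T
  ...FT
Step 4: 2 trees catch fire, 2 burn out
  FTTTT
  ...TT
  ....T
  ....T
  ....F

FTTTT
...TT
....T
....T
....F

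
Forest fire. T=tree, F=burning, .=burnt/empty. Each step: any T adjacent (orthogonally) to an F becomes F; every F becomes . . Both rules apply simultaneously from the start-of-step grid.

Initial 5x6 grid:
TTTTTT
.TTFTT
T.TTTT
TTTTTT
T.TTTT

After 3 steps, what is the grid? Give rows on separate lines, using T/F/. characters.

Step 1: 4 trees catch fire, 1 burn out
  TTTFTT
  .TF.FT
  T.TFTT
  TTTTTT
  T.TTTT
Step 2: 7 trees catch fire, 4 burn out
  TTF.FT
  .F...F
  T.F.FT
  TTTFTT
  T.TTTT
Step 3: 6 trees catch fire, 7 burn out
  TF...F
  ......
  T....F
  TTF.FT
  T.TFTT

TF...F
......
T....F
TTF.FT
T.TFTT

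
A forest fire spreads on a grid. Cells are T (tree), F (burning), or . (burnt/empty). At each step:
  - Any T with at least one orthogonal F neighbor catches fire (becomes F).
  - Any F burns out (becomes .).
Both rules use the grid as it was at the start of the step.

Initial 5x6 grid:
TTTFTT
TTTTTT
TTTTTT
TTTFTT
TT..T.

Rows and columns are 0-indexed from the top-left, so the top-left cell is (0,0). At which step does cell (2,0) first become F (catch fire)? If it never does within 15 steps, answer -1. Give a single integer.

Step 1: cell (2,0)='T' (+6 fires, +2 burnt)
Step 2: cell (2,0)='T' (+9 fires, +6 burnt)
Step 3: cell (2,0)='T' (+7 fires, +9 burnt)
Step 4: cell (2,0)='F' (+3 fires, +7 burnt)
  -> target ignites at step 4
Step 5: cell (2,0)='.' (+0 fires, +3 burnt)
  fire out at step 5

4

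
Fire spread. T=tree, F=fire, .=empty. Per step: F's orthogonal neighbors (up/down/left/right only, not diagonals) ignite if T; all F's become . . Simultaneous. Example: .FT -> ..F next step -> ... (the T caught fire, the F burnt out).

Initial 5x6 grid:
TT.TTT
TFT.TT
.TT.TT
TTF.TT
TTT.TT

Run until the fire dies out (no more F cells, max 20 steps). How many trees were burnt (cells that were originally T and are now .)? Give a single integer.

Answer: 11

Derivation:
Step 1: +7 fires, +2 burnt (F count now 7)
Step 2: +3 fires, +7 burnt (F count now 3)
Step 3: +1 fires, +3 burnt (F count now 1)
Step 4: +0 fires, +1 burnt (F count now 0)
Fire out after step 4
Initially T: 22, now '.': 19
Total burnt (originally-T cells now '.'): 11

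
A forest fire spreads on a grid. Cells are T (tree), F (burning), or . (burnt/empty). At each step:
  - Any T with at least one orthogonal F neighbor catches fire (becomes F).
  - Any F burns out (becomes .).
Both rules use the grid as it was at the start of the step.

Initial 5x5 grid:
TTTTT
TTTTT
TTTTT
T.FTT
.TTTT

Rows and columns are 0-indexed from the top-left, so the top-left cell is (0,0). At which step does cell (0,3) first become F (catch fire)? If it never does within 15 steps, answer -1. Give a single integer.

Step 1: cell (0,3)='T' (+3 fires, +1 burnt)
Step 2: cell (0,3)='T' (+6 fires, +3 burnt)
Step 3: cell (0,3)='T' (+6 fires, +6 burnt)
Step 4: cell (0,3)='F' (+5 fires, +6 burnt)
  -> target ignites at step 4
Step 5: cell (0,3)='.' (+2 fires, +5 burnt)
Step 6: cell (0,3)='.' (+0 fires, +2 burnt)
  fire out at step 6

4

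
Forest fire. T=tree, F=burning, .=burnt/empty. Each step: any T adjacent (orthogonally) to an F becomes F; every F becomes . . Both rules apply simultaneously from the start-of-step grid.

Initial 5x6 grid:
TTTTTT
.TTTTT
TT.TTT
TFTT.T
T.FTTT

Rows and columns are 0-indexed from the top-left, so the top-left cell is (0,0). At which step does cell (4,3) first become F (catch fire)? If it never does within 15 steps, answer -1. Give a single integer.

Step 1: cell (4,3)='F' (+4 fires, +2 burnt)
  -> target ignites at step 1
Step 2: cell (4,3)='.' (+5 fires, +4 burnt)
Step 3: cell (4,3)='.' (+4 fires, +5 burnt)
Step 4: cell (4,3)='.' (+5 fires, +4 burnt)
Step 5: cell (4,3)='.' (+3 fires, +5 burnt)
Step 6: cell (4,3)='.' (+2 fires, +3 burnt)
Step 7: cell (4,3)='.' (+1 fires, +2 burnt)
Step 8: cell (4,3)='.' (+0 fires, +1 burnt)
  fire out at step 8

1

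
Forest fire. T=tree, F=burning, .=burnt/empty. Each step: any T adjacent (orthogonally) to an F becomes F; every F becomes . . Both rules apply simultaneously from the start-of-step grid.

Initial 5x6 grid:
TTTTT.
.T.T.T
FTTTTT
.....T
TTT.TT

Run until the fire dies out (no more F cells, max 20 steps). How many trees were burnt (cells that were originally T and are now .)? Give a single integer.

Step 1: +1 fires, +1 burnt (F count now 1)
Step 2: +2 fires, +1 burnt (F count now 2)
Step 3: +2 fires, +2 burnt (F count now 2)
Step 4: +4 fires, +2 burnt (F count now 4)
Step 5: +2 fires, +4 burnt (F count now 2)
Step 6: +3 fires, +2 burnt (F count now 3)
Step 7: +1 fires, +3 burnt (F count now 1)
Step 8: +1 fires, +1 burnt (F count now 1)
Step 9: +0 fires, +1 burnt (F count now 0)
Fire out after step 9
Initially T: 19, now '.': 27
Total burnt (originally-T cells now '.'): 16

Answer: 16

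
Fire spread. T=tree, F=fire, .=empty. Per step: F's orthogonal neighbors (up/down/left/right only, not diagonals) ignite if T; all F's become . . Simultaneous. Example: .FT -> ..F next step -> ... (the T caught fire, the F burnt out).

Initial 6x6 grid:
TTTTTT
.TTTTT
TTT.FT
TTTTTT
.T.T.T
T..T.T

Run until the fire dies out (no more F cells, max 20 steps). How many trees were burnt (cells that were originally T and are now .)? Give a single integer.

Step 1: +3 fires, +1 burnt (F count now 3)
Step 2: +5 fires, +3 burnt (F count now 5)
Step 3: +6 fires, +5 burnt (F count now 6)
Step 4: +6 fires, +6 burnt (F count now 6)
Step 5: +4 fires, +6 burnt (F count now 4)
Step 6: +2 fires, +4 burnt (F count now 2)
Step 7: +0 fires, +2 burnt (F count now 0)
Fire out after step 7
Initially T: 27, now '.': 35
Total burnt (originally-T cells now '.'): 26

Answer: 26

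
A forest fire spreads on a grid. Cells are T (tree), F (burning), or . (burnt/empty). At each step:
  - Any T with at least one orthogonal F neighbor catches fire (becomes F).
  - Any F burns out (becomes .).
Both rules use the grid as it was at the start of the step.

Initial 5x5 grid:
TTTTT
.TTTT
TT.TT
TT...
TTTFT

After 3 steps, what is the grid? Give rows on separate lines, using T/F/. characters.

Step 1: 2 trees catch fire, 1 burn out
  TTTTT
  .TTTT
  TT.TT
  TT...
  TTF.F
Step 2: 1 trees catch fire, 2 burn out
  TTTTT
  .TTTT
  TT.TT
  TT...
  TF...
Step 3: 2 trees catch fire, 1 burn out
  TTTTT
  .TTTT
  TT.TT
  TF...
  F....

TTTTT
.TTTT
TT.TT
TF...
F....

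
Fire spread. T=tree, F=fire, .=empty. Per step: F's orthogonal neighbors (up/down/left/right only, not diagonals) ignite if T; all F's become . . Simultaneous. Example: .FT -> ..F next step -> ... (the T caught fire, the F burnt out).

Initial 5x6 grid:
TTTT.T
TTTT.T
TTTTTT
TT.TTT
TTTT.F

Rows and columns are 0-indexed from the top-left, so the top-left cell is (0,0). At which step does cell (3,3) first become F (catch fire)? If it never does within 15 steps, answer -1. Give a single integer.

Step 1: cell (3,3)='T' (+1 fires, +1 burnt)
Step 2: cell (3,3)='T' (+2 fires, +1 burnt)
Step 3: cell (3,3)='F' (+3 fires, +2 burnt)
  -> target ignites at step 3
Step 4: cell (3,3)='.' (+3 fires, +3 burnt)
Step 5: cell (3,3)='.' (+3 fires, +3 burnt)
Step 6: cell (3,3)='.' (+4 fires, +3 burnt)
Step 7: cell (3,3)='.' (+5 fires, +4 burnt)
Step 8: cell (3,3)='.' (+3 fires, +5 burnt)
Step 9: cell (3,3)='.' (+1 fires, +3 burnt)
Step 10: cell (3,3)='.' (+0 fires, +1 burnt)
  fire out at step 10

3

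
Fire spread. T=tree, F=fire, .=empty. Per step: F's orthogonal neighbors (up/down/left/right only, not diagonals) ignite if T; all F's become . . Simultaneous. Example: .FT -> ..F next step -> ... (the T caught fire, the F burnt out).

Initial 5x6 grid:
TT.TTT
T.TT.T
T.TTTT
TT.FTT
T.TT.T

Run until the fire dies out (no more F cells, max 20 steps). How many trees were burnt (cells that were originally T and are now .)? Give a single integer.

Answer: 15

Derivation:
Step 1: +3 fires, +1 burnt (F count now 3)
Step 2: +5 fires, +3 burnt (F count now 5)
Step 3: +4 fires, +5 burnt (F count now 4)
Step 4: +2 fires, +4 burnt (F count now 2)
Step 5: +1 fires, +2 burnt (F count now 1)
Step 6: +0 fires, +1 burnt (F count now 0)
Fire out after step 6
Initially T: 22, now '.': 23
Total burnt (originally-T cells now '.'): 15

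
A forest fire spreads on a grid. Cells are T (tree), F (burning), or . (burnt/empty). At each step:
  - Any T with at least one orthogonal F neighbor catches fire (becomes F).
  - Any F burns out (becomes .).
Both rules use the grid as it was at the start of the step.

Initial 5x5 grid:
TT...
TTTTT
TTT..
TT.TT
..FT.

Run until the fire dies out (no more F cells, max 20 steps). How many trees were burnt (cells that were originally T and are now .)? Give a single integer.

Answer: 3

Derivation:
Step 1: +1 fires, +1 burnt (F count now 1)
Step 2: +1 fires, +1 burnt (F count now 1)
Step 3: +1 fires, +1 burnt (F count now 1)
Step 4: +0 fires, +1 burnt (F count now 0)
Fire out after step 4
Initially T: 15, now '.': 13
Total burnt (originally-T cells now '.'): 3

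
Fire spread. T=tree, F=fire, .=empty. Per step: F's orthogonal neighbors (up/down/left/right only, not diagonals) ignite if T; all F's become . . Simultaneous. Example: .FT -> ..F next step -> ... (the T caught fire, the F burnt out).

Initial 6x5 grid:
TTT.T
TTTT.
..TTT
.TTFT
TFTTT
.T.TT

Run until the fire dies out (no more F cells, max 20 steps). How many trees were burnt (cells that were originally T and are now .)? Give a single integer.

Answer: 20

Derivation:
Step 1: +8 fires, +2 burnt (F count now 8)
Step 2: +5 fires, +8 burnt (F count now 5)
Step 3: +2 fires, +5 burnt (F count now 2)
Step 4: +2 fires, +2 burnt (F count now 2)
Step 5: +2 fires, +2 burnt (F count now 2)
Step 6: +1 fires, +2 burnt (F count now 1)
Step 7: +0 fires, +1 burnt (F count now 0)
Fire out after step 7
Initially T: 21, now '.': 29
Total burnt (originally-T cells now '.'): 20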